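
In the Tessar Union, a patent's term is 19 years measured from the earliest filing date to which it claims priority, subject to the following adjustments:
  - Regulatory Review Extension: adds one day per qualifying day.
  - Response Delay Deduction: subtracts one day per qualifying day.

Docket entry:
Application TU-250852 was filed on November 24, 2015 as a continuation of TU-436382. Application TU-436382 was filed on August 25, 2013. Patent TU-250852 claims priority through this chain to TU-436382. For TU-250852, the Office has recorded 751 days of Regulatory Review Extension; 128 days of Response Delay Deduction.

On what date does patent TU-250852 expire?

2034-05-10

Earliest priority filing: 25 August 2013.
Base term: 25 August 2013 + 19 years → 25 August 2032.
Regulatory Review Extension: +751 days → 15 September 2034.
Response Delay Deduction: −128 days → 10 May 2034.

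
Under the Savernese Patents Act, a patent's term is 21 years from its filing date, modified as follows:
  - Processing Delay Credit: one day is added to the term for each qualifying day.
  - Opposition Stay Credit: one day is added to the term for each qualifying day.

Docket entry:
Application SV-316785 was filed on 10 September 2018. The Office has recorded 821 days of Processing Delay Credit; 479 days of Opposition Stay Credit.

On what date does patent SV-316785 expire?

Base term: filing date + 21 years → 10 September 2039.
Processing Delay Credit: +821 days → 9 December 2041.
Opposition Stay Credit: +479 days → 2 April 2043.

2043-04-02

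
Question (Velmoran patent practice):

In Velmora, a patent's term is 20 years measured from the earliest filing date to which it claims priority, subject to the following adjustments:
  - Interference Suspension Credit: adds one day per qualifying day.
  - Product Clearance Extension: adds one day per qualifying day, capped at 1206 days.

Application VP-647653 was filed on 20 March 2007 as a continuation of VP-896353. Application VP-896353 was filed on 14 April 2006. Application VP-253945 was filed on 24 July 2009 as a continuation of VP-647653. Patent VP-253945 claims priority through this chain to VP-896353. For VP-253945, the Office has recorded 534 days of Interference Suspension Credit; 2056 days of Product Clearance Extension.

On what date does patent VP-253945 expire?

2031-01-18

Earliest priority filing: 14 April 2006.
Base term: 14 April 2006 + 20 years → 14 April 2026.
Interference Suspension Credit: +534 days → 30 September 2027.
Product Clearance Extension: 2056 days claimed exceeds the 1206-day cap, so +1206 days → 18 January 2031.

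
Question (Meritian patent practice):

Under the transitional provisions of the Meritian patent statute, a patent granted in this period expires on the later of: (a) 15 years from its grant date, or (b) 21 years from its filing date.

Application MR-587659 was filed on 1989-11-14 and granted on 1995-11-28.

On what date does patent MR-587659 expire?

November 28, 2010

(a) grant + 15 years → 28 November 2010.
(b) filing + 21 years → 14 November 2010.
Later of the two: 28 November 2010.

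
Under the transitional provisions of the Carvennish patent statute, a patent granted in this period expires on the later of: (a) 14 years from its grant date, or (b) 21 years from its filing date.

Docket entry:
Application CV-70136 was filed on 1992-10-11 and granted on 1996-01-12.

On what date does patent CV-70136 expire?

(a) grant + 14 years → 12 January 2010.
(b) filing + 21 years → 11 October 2013.
Later of the two: 11 October 2013.

October 11, 2013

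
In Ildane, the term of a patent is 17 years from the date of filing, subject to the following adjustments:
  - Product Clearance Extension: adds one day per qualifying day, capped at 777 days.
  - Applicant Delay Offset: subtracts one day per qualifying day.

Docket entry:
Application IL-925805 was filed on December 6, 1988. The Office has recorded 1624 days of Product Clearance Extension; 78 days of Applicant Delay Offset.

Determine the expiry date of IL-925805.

Base term: filing date + 17 years → 6 December 2005.
Product Clearance Extension: 1624 days claimed exceeds the 777-day cap, so +777 days → 22 January 2008.
Applicant Delay Offset: −78 days → 5 November 2007.

2007-11-05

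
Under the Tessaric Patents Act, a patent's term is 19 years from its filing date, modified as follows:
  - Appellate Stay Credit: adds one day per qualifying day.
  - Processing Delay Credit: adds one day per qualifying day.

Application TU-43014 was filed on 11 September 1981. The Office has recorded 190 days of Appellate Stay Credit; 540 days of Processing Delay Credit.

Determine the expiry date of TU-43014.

September 11, 2002

Base term: filing date + 19 years → 11 September 2000.
Appellate Stay Credit: +190 days → 20 March 2001.
Processing Delay Credit: +540 days → 11 September 2002.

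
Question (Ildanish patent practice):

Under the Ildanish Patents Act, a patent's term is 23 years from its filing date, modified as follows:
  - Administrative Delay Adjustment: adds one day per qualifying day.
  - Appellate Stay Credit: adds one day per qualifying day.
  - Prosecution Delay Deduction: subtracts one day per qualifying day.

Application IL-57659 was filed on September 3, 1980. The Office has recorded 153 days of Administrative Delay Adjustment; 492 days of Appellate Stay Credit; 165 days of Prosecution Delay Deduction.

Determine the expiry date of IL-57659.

2004-12-26

Base term: filing date + 23 years → 3 September 2003.
Administrative Delay Adjustment: +153 days → 3 February 2004.
Appellate Stay Credit: +492 days → 9 June 2005.
Prosecution Delay Deduction: −165 days → 26 December 2004.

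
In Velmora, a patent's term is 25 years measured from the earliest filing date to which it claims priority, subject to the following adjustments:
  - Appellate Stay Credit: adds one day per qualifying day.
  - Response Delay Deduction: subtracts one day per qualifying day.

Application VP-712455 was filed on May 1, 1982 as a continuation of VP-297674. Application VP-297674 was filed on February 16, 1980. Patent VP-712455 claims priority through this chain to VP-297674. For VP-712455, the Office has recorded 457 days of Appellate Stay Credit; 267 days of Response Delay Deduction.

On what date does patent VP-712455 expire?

2005-08-25

Earliest priority filing: 16 February 1980.
Base term: 16 February 1980 + 25 years → 16 February 2005.
Appellate Stay Credit: +457 days → 19 May 2006.
Response Delay Deduction: −267 days → 25 August 2005.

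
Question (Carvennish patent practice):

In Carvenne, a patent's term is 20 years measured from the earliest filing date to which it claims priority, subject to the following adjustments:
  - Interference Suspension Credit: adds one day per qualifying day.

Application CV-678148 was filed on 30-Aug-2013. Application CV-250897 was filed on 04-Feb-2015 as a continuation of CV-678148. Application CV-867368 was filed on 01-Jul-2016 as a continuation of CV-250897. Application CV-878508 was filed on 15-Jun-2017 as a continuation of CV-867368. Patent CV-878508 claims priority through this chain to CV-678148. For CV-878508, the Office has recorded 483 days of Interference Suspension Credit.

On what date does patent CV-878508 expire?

December 26, 2034

Earliest priority filing: 30 August 2013.
Base term: 30 August 2013 + 20 years → 30 August 2033.
Interference Suspension Credit: +483 days → 26 December 2034.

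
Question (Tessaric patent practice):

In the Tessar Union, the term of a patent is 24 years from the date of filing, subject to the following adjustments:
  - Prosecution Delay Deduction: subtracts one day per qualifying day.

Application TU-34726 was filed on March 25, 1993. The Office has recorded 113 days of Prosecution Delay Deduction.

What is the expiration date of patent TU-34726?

December 2, 2016

Base term: filing date + 24 years → 25 March 2017.
Prosecution Delay Deduction: −113 days → 2 December 2016.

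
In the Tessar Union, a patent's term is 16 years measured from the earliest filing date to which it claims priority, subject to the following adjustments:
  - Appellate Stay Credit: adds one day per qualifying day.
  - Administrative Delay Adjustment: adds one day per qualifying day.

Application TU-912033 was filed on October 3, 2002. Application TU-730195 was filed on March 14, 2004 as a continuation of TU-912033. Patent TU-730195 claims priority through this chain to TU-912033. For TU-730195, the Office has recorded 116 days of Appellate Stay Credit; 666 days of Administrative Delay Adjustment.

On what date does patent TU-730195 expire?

Earliest priority filing: 3 October 2002.
Base term: 3 October 2002 + 16 years → 3 October 2018.
Appellate Stay Credit: +116 days → 27 January 2019.
Administrative Delay Adjustment: +666 days → 23 November 2020.

November 23, 2020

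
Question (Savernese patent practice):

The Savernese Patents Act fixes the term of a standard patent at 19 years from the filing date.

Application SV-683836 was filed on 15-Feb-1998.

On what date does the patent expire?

Filing date + 19 years → 15 February 2017.

2017-02-15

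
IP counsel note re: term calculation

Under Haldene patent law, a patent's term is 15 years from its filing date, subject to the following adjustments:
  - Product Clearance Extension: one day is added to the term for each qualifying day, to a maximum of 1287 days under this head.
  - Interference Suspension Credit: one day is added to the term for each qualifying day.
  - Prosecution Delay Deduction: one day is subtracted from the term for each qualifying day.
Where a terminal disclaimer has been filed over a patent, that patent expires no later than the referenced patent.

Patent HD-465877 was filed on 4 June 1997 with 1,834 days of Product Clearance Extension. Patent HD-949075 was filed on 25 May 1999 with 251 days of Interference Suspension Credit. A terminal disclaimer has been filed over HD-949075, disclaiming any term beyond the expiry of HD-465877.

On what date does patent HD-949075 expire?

2015-01-31

Natural term of HD-949075:
  Base: filing + 15 years → 25 May 2014.
  Interference Suspension Credit: +251 days → 31 January 2015.
Expiry of referenced patent HD-465877:
  Base: filing + 15 years → 4 June 2012.
  Product Clearance Extension: 1834 days claimed exceeds the 1287-day cap, so +1287 days → 13 December 2015.
Terminal disclaimer: HD-949075 expires on the earlier of 31 January 2015 and 13 December 2015.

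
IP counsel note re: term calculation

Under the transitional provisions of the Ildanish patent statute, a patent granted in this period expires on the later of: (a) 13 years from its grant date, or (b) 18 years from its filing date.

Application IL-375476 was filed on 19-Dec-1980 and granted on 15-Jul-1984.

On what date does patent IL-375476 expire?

(a) grant + 13 years → 15 July 1997.
(b) filing + 18 years → 19 December 1998.
Later of the two: 19 December 1998.

December 19, 1998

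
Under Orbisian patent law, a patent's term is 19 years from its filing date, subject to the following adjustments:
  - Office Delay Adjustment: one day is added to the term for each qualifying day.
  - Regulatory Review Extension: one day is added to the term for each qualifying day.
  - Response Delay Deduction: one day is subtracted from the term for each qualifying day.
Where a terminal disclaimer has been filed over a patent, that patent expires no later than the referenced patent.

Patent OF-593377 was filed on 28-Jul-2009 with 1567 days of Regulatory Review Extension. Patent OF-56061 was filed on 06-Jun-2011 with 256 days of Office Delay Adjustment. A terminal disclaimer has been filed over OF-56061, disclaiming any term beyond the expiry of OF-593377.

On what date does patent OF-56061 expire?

2031-02-17

Natural term of OF-56061:
  Base: filing + 19 years → 6 June 2030.
  Office Delay Adjustment: +256 days → 17 February 2031.
Expiry of referenced patent OF-593377:
  Base: filing + 19 years → 28 July 2028.
  Regulatory Review Extension: +1567 days → 11 November 2032.
Terminal disclaimer: OF-56061 expires on the earlier of 17 February 2031 and 11 November 2032.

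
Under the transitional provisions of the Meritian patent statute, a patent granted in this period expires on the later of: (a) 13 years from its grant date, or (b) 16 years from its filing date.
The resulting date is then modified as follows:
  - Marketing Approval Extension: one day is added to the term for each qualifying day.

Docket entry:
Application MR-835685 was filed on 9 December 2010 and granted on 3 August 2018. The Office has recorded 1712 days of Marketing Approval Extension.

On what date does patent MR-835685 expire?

(a) grant + 13 years → 3 August 2031.
(b) filing + 16 years → 9 December 2026.
Later of the two: 3 August 2031.
Marketing Approval Extension: +1712 days → 10 April 2036.

2036-04-10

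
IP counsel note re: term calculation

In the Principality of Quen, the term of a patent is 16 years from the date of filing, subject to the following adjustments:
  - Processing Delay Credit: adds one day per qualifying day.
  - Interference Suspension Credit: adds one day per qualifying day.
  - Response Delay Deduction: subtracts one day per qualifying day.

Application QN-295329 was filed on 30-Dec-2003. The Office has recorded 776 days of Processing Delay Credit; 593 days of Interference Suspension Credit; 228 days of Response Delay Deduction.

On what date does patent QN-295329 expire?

Base term: filing date + 16 years → 30 December 2019.
Processing Delay Credit: +776 days → 13 February 2022.
Interference Suspension Credit: +593 days → 29 September 2023.
Response Delay Deduction: −228 days → 13 February 2023.

2023-02-13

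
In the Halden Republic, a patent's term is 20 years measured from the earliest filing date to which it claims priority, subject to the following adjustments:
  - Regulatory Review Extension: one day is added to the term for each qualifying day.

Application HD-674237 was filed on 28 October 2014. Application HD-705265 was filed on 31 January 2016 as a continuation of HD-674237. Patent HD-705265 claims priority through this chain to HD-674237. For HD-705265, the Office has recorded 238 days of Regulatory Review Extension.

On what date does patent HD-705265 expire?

Earliest priority filing: 28 October 2014.
Base term: 28 October 2014 + 20 years → 28 October 2034.
Regulatory Review Extension: +238 days → 23 June 2035.

2035-06-23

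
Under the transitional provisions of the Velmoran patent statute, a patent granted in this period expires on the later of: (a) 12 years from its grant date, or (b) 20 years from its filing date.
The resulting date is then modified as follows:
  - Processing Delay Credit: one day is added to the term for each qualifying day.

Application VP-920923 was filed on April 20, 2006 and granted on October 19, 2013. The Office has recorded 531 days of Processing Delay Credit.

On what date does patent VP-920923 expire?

2027-10-03

(a) grant + 12 years → 19 October 2025.
(b) filing + 20 years → 20 April 2026.
Later of the two: 20 April 2026.
Processing Delay Credit: +531 days → 3 October 2027.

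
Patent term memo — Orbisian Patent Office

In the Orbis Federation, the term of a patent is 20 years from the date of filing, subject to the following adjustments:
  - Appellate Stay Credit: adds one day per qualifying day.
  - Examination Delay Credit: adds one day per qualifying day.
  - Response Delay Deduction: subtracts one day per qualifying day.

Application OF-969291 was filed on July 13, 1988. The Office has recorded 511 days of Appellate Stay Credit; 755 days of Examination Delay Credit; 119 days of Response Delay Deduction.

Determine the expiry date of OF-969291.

September 3, 2011

Base term: filing date + 20 years → 13 July 2008.
Appellate Stay Credit: +511 days → 6 December 2009.
Examination Delay Credit: +755 days → 31 December 2011.
Response Delay Deduction: −119 days → 3 September 2011.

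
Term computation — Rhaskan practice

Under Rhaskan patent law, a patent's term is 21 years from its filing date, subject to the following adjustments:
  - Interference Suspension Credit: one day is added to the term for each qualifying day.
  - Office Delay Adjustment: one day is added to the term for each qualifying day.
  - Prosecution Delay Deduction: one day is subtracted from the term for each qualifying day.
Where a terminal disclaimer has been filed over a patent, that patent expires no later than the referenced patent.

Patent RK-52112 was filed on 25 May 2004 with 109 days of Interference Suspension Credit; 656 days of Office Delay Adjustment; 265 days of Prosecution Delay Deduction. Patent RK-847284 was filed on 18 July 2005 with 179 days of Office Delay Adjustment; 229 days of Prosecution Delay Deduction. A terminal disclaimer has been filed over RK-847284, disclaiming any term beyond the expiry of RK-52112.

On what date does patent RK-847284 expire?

2026-05-29

Natural term of RK-847284:
  Base: filing + 21 years → 18 July 2026.
  Office Delay Adjustment: +179 days → 13 January 2027.
  Prosecution Delay Deduction: −229 days → 29 May 2026.
Expiry of referenced patent RK-52112:
  Base: filing + 21 years → 25 May 2025.
  Interference Suspension Credit: +109 days → 11 September 2025.
  Office Delay Adjustment: +656 days → 29 June 2027.
  Prosecution Delay Deduction: −265 days → 7 October 2026.
Terminal disclaimer: RK-847284 expires on the earlier of 29 May 2026 and 7 October 2026.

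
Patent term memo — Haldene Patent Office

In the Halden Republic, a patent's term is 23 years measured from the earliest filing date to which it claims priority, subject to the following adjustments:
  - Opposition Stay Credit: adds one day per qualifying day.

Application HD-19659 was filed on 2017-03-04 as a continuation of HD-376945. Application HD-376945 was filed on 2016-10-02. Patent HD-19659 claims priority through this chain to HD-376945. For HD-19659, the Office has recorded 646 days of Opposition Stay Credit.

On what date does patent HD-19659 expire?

Earliest priority filing: 2 October 2016.
Base term: 2 October 2016 + 23 years → 2 October 2039.
Opposition Stay Credit: +646 days → 9 July 2041.

July 9, 2041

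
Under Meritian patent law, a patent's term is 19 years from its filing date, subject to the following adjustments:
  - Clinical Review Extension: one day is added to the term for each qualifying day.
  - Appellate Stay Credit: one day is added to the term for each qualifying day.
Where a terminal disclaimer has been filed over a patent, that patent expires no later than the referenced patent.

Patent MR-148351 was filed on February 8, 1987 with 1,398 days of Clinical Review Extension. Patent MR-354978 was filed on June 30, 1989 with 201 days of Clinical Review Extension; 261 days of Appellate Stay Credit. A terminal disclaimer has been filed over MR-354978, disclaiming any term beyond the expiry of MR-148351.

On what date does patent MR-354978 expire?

October 5, 2009

Natural term of MR-354978:
  Base: filing + 19 years → 30 June 2008.
  Clinical Review Extension: +201 days → 17 January 2009.
  Appellate Stay Credit: +261 days → 5 October 2009.
Expiry of referenced patent MR-148351:
  Base: filing + 19 years → 8 February 2006.
  Clinical Review Extension: +1398 days → 7 December 2009.
Terminal disclaimer: MR-354978 expires on the earlier of 5 October 2009 and 7 December 2009.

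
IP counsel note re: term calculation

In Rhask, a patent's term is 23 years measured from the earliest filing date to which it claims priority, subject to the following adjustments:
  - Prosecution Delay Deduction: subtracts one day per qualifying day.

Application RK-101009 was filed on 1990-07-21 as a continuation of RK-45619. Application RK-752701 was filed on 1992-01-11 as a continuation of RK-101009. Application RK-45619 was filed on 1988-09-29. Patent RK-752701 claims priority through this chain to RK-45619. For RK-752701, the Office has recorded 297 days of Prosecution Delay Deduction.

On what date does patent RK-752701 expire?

December 6, 2010

Earliest priority filing: 29 September 1988.
Base term: 29 September 1988 + 23 years → 29 September 2011.
Prosecution Delay Deduction: −297 days → 6 December 2010.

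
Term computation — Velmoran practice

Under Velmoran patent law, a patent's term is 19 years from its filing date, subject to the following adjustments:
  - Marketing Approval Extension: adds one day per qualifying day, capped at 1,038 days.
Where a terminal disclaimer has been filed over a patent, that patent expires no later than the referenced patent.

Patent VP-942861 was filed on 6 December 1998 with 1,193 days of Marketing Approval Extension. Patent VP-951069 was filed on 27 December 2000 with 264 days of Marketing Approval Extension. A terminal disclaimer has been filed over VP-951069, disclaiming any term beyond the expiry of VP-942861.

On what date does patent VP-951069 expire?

September 16, 2020

Natural term of VP-951069:
  Base: filing + 19 years → 27 December 2019.
  Marketing Approval Extension: 264 days (within the 1038-day cap) → +264 days → 16 September 2020.
Expiry of referenced patent VP-942861:
  Base: filing + 19 years → 6 December 2017.
  Marketing Approval Extension: 1193 days claimed exceeds the 1038-day cap, so +1038 days → 9 October 2020.
Terminal disclaimer: VP-951069 expires on the earlier of 16 September 2020 and 9 October 2020.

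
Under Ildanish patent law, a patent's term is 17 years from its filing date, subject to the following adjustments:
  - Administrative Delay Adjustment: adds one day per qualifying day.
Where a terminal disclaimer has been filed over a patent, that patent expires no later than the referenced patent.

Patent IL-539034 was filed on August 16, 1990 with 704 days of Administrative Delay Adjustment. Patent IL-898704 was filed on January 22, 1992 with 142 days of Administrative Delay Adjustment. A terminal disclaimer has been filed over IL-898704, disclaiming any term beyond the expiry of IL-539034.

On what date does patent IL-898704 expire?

2009-06-13

Natural term of IL-898704:
  Base: filing + 17 years → 22 January 2009.
  Administrative Delay Adjustment: +142 days → 13 June 2009.
Expiry of referenced patent IL-539034:
  Base: filing + 17 years → 16 August 2007.
  Administrative Delay Adjustment: +704 days → 20 July 2009.
Terminal disclaimer: IL-898704 expires on the earlier of 13 June 2009 and 20 July 2009.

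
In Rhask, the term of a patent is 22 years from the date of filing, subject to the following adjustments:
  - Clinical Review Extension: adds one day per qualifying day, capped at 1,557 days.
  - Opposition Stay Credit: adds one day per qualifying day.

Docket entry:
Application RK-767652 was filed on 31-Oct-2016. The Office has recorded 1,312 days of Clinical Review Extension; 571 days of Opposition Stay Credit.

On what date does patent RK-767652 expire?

2043-12-27

Base term: filing date + 22 years → 31 October 2038.
Clinical Review Extension: 1312 days (within the 1557-day cap) → +1312 days → 4 June 2042.
Opposition Stay Credit: +571 days → 27 December 2043.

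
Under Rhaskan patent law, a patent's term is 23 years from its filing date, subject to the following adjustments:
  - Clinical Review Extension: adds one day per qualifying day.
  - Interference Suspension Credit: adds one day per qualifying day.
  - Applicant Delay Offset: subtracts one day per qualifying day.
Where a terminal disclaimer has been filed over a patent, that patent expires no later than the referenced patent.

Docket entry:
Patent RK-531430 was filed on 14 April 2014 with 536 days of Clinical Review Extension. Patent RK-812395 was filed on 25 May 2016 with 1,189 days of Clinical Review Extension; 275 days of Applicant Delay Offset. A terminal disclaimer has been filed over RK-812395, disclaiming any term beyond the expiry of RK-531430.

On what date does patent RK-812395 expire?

Natural term of RK-812395:
  Base: filing + 23 years → 25 May 2039.
  Clinical Review Extension: +1189 days → 26 August 2042.
  Applicant Delay Offset: −275 days → 24 November 2041.
Expiry of referenced patent RK-531430:
  Base: filing + 23 years → 14 April 2037.
  Clinical Review Extension: +536 days → 2 October 2038.
Terminal disclaimer: RK-812395 expires on the earlier of 24 November 2041 and 2 October 2038.

October 2, 2038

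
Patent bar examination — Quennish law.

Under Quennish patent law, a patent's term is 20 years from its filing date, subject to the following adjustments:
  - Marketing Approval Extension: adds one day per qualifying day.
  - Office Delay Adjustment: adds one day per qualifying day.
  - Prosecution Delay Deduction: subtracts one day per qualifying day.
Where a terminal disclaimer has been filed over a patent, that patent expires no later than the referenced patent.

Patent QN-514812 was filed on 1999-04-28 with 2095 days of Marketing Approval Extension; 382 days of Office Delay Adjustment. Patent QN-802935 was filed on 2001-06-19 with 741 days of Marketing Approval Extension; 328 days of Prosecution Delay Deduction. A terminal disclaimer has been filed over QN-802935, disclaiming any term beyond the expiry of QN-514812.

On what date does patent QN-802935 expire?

August 6, 2022

Natural term of QN-802935:
  Base: filing + 20 years → 19 June 2021.
  Marketing Approval Extension: +741 days → 30 June 2023.
  Prosecution Delay Deduction: −328 days → 6 August 2022.
Expiry of referenced patent QN-514812:
  Base: filing + 20 years → 28 April 2019.
  Marketing Approval Extension: +2095 days → 21 January 2025.
  Office Delay Adjustment: +382 days → 7 February 2026.
Terminal disclaimer: QN-802935 expires on the earlier of 6 August 2022 and 7 February 2026.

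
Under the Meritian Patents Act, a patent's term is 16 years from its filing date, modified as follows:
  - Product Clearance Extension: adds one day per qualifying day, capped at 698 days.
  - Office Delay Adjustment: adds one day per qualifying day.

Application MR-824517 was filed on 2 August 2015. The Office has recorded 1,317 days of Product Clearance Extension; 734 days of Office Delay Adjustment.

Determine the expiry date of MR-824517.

Base term: filing date + 16 years → 2 August 2031.
Product Clearance Extension: 1317 days claimed exceeds the 698-day cap, so +698 days → 30 June 2033.
Office Delay Adjustment: +734 days → 4 July 2035.

July 4, 2035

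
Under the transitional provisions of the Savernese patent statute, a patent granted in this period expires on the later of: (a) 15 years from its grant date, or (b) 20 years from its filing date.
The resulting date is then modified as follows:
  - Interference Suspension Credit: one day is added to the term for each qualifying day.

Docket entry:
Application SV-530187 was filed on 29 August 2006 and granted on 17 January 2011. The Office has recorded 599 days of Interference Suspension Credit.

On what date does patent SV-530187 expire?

(a) grant + 15 years → 17 January 2026.
(b) filing + 20 years → 29 August 2026.
Later of the two: 29 August 2026.
Interference Suspension Credit: +599 days → 19 April 2028.

2028-04-19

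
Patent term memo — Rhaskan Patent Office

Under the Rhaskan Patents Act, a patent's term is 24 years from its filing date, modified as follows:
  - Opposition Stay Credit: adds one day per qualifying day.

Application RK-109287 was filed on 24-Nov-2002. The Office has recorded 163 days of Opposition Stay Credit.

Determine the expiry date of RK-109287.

May 6, 2027

Base term: filing date + 24 years → 24 November 2026.
Opposition Stay Credit: +163 days → 6 May 2027.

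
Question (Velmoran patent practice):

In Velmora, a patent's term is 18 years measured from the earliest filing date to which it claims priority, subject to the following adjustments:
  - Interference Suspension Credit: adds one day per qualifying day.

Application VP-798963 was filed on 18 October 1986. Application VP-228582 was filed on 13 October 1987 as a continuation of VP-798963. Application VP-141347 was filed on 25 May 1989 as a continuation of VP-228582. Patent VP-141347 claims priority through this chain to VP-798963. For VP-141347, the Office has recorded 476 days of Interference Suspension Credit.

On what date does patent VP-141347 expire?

February 6, 2006

Earliest priority filing: 18 October 1986.
Base term: 18 October 1986 + 18 years → 18 October 2004.
Interference Suspension Credit: +476 days → 6 February 2006.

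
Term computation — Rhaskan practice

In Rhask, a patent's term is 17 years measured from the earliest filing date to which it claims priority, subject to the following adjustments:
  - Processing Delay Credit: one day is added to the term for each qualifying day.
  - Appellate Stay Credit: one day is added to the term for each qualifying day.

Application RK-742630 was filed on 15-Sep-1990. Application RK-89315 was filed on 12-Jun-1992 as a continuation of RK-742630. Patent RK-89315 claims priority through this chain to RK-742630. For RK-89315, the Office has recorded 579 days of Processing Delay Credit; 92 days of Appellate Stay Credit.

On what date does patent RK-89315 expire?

Earliest priority filing: 15 September 1990.
Base term: 15 September 1990 + 17 years → 15 September 2007.
Processing Delay Credit: +579 days → 16 April 2009.
Appellate Stay Credit: +92 days → 17 July 2009.

2009-07-17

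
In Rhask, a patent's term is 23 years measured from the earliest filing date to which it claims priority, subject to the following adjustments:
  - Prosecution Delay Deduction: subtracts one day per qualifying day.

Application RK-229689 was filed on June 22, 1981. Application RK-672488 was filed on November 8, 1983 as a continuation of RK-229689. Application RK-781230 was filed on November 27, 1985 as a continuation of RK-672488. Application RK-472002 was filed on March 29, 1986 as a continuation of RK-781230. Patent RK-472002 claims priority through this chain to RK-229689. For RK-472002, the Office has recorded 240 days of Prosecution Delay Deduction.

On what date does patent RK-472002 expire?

2003-10-26

Earliest priority filing: 22 June 1981.
Base term: 22 June 1981 + 23 years → 22 June 2004.
Prosecution Delay Deduction: −240 days → 26 October 2003.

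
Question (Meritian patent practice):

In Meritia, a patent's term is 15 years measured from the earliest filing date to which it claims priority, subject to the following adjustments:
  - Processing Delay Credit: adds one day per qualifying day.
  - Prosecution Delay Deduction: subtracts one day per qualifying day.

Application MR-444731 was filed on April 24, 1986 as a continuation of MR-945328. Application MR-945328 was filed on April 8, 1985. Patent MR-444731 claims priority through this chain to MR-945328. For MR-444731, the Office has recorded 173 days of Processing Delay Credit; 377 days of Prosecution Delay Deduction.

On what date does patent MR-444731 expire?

September 17, 1999

Earliest priority filing: 8 April 1985.
Base term: 8 April 1985 + 15 years → 8 April 2000.
Processing Delay Credit: +173 days → 28 September 2000.
Prosecution Delay Deduction: −377 days → 17 September 1999.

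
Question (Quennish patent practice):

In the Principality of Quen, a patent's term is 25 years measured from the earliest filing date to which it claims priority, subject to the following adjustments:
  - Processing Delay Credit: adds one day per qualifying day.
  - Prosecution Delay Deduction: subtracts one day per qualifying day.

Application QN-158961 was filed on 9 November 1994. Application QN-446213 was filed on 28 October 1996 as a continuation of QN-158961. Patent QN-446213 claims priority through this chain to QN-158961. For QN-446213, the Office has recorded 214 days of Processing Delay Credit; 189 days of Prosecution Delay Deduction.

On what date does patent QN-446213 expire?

Earliest priority filing: 9 November 1994.
Base term: 9 November 1994 + 25 years → 9 November 2019.
Processing Delay Credit: +214 days → 10 June 2020.
Prosecution Delay Deduction: −189 days → 4 December 2019.

2019-12-04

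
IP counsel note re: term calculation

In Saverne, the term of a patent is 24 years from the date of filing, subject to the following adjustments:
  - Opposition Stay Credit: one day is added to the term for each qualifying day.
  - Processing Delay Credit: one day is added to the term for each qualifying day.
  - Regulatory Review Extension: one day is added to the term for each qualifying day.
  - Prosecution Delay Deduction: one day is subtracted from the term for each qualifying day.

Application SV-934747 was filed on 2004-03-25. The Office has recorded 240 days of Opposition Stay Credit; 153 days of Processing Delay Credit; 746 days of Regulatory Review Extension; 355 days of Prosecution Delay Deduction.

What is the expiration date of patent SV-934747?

May 18, 2030

Base term: filing date + 24 years → 25 March 2028.
Opposition Stay Credit: +240 days → 20 November 2028.
Processing Delay Credit: +153 days → 22 April 2029.
Regulatory Review Extension: +746 days → 8 May 2031.
Prosecution Delay Deduction: −355 days → 18 May 2030.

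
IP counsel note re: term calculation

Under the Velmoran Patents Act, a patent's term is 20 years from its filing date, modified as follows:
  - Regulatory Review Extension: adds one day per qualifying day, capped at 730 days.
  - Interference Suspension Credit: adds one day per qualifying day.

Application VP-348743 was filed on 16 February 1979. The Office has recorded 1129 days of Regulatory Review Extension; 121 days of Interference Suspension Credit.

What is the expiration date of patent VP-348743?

June 16, 2001

Base term: filing date + 20 years → 16 February 1999.
Regulatory Review Extension: 1129 days claimed exceeds the 730-day cap, so +730 days → 15 February 2001.
Interference Suspension Credit: +121 days → 16 June 2001.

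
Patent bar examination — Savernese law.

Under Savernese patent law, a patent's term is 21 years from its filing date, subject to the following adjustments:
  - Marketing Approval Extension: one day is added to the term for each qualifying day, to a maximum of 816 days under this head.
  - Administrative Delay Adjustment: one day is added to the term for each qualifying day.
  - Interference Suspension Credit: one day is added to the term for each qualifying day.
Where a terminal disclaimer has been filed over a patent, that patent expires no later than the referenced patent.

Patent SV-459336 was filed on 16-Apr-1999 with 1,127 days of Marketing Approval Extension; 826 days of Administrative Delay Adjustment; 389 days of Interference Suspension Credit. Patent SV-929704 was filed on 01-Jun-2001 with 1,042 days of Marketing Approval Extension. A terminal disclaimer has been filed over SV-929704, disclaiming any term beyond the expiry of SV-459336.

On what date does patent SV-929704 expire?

Natural term of SV-929704:
  Base: filing + 21 years → 1 June 2022.
  Marketing Approval Extension: 1042 days claimed exceeds the 816-day cap, so +816 days → 25 August 2024.
Expiry of referenced patent SV-459336:
  Base: filing + 21 years → 16 April 2020.
  Marketing Approval Extension: 1127 days claimed exceeds the 816-day cap, so +816 days → 11 July 2022.
  Administrative Delay Adjustment: +826 days → 14 October 2024.
  Interference Suspension Credit: +389 days → 7 November 2025.
Terminal disclaimer: SV-929704 expires on the earlier of 25 August 2024 and 7 November 2025.

August 25, 2024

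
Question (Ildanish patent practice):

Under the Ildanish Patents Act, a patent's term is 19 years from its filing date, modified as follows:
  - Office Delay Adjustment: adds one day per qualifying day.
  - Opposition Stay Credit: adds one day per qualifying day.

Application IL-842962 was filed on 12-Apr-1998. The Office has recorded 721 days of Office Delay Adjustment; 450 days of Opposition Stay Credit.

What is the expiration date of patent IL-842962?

Base term: filing date + 19 years → 12 April 2017.
Office Delay Adjustment: +721 days → 3 April 2019.
Opposition Stay Credit: +450 days → 26 June 2020.

June 26, 2020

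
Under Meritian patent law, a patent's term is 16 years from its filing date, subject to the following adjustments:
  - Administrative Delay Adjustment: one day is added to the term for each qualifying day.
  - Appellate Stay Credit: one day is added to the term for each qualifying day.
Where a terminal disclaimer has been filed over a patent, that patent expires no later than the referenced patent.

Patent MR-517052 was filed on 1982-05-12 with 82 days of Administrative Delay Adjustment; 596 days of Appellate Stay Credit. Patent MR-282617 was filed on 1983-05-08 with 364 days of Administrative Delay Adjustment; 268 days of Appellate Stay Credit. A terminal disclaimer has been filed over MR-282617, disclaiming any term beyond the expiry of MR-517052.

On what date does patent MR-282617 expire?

Natural term of MR-282617:
  Base: filing + 16 years → 8 May 1999.
  Administrative Delay Adjustment: +364 days → 6 May 2000.
  Appellate Stay Credit: +268 days → 29 January 2001.
Expiry of referenced patent MR-517052:
  Base: filing + 16 years → 12 May 1998.
  Administrative Delay Adjustment: +82 days → 2 August 1998.
  Appellate Stay Credit: +596 days → 20 March 2000.
Terminal disclaimer: MR-282617 expires on the earlier of 29 January 2001 and 20 March 2000.

2000-03-20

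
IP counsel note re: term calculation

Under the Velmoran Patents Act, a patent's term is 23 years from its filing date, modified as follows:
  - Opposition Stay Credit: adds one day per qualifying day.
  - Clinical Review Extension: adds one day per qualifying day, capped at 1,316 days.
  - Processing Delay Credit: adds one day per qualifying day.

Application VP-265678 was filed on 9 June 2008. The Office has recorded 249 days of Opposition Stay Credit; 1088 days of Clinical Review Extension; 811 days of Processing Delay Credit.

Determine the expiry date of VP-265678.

Base term: filing date + 23 years → 9 June 2031.
Opposition Stay Credit: +249 days → 13 February 2032.
Clinical Review Extension: 1088 days (within the 1316-day cap) → +1088 days → 5 February 2035.
Processing Delay Credit: +811 days → 26 April 2037.

2037-04-26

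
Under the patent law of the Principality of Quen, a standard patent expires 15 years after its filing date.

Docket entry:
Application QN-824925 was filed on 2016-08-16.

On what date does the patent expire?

Filing date + 15 years → 16 August 2031.

August 16, 2031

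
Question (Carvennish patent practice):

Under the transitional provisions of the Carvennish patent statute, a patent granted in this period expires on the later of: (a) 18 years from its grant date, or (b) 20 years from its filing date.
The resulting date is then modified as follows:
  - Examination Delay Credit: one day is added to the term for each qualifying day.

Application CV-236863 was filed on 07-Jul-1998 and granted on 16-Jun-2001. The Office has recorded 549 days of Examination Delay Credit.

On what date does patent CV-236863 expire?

December 16, 2020

(a) grant + 18 years → 16 June 2019.
(b) filing + 20 years → 7 July 2018.
Later of the two: 16 June 2019.
Examination Delay Credit: +549 days → 16 December 2020.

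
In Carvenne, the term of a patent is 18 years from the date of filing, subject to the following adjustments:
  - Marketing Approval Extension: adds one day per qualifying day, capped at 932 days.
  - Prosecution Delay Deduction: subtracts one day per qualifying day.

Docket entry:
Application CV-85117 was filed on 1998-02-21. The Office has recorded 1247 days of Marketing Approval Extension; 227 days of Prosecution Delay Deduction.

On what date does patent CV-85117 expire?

2018-01-26

Base term: filing date + 18 years → 21 February 2016.
Marketing Approval Extension: 1247 days claimed exceeds the 932-day cap, so +932 days → 10 September 2018.
Prosecution Delay Deduction: −227 days → 26 January 2018.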